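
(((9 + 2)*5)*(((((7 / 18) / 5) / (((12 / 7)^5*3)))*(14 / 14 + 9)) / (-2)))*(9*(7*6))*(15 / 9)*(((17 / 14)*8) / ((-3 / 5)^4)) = -343755671875 / 15116544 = -22740.36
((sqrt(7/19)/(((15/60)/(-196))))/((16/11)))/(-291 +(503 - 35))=-539 * sqrt(133)/3363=-1.85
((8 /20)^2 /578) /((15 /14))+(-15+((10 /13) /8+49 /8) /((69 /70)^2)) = -38443611539 /4471769250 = -8.60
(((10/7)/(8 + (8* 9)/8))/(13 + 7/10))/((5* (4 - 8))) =-5/16303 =-0.00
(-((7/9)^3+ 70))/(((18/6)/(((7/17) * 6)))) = -719222/12393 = -58.03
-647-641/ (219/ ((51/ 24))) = -1144441/ 1752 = -653.22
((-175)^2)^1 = 30625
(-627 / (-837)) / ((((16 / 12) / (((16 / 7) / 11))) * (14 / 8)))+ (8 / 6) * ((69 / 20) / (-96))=13703 / 729120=0.02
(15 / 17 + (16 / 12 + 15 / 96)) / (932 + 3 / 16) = 3871 / 1521330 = 0.00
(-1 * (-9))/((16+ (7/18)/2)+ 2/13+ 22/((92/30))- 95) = -96876/769387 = -0.13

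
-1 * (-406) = 406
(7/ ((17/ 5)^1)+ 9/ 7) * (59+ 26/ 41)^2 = 2379253950/ 200039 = 11893.95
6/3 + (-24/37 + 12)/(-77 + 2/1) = 342/185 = 1.85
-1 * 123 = -123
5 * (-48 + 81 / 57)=-4425 / 19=-232.89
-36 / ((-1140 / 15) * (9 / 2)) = 2 / 19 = 0.11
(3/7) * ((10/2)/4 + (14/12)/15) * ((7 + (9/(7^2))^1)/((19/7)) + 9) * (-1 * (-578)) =106990979/27930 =3830.68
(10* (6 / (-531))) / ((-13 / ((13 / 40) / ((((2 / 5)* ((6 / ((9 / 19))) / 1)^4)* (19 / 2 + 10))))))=45 / 3198598624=0.00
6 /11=0.55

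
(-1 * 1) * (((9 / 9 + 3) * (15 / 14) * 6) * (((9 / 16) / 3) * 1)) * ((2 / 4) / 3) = -45 / 56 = -0.80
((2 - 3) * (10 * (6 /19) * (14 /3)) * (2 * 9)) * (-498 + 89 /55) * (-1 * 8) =-220155264 /209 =-1053374.47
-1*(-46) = 46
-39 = -39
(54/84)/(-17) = -9/238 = -0.04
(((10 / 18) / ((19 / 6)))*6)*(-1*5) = -100 / 19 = -5.26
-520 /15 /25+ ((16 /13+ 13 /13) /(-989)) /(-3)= -1336403 /964275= -1.39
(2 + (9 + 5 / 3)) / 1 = 38 / 3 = 12.67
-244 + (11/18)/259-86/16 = -249.37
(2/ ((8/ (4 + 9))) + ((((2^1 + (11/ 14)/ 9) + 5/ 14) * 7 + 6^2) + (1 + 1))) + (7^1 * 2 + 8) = 2893/ 36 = 80.36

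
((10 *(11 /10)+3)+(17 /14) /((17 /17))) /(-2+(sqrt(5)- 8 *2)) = -1917 /2233- 213 *sqrt(5) /4466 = -0.97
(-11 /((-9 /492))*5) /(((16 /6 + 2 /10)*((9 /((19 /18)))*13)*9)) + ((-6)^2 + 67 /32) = 510466309 /13040352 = 39.15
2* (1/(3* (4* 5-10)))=1/15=0.07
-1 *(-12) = 12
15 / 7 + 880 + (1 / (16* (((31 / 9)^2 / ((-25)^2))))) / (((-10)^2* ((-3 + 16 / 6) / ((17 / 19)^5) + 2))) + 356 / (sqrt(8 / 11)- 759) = 881.70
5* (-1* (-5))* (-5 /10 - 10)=-525 /2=-262.50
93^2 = 8649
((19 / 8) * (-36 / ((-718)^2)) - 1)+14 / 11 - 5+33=320654047 / 11341528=28.27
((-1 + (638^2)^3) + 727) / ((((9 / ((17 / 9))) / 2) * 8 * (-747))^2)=9745226094115605995 / 29288776392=332729027.79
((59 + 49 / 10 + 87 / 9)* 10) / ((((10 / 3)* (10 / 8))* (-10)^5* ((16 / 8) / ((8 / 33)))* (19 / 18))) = -6621 / 32656250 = -0.00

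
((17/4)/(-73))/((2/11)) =-187/584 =-0.32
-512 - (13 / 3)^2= -4777 / 9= -530.78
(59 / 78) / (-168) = -59 / 13104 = -0.00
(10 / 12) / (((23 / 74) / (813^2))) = 40759755 / 23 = 1772163.26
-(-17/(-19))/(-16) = 17/304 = 0.06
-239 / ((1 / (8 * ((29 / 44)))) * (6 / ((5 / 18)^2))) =-173275 / 10692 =-16.21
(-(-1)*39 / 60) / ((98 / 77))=143 / 280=0.51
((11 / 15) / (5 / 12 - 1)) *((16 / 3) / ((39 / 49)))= -4928 / 585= -8.42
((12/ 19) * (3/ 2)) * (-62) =-1116/ 19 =-58.74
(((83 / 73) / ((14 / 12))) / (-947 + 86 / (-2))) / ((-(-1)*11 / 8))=-664 / 927465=-0.00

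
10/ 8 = 5/ 4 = 1.25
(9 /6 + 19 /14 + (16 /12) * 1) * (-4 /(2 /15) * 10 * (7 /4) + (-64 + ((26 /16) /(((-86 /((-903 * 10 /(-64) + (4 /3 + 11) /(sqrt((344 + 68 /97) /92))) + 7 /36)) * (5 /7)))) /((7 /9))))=-239675711 /96320 - 407 * sqrt(18648929) /1935430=-2489.24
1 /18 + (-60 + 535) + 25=9001 /18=500.06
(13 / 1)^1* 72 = 936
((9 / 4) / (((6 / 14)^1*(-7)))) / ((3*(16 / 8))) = -1 / 8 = -0.12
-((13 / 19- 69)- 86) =2932 / 19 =154.32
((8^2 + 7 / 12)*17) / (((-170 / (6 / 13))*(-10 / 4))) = 31 / 26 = 1.19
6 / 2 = 3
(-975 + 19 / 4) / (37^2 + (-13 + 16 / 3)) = -11643 / 16336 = -0.71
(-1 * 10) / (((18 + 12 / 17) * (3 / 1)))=-85 / 477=-0.18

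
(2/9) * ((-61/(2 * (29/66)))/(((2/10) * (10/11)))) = -7381/87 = -84.84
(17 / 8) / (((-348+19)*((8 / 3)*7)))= -51 / 147392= -0.00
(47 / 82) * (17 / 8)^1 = 799 / 656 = 1.22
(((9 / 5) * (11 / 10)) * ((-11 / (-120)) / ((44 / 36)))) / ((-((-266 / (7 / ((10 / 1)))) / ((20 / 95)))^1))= 297 / 3610000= 0.00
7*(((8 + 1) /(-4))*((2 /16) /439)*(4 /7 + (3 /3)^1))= -99 /14048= -0.01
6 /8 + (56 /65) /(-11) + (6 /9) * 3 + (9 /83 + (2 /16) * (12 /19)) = 2.86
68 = 68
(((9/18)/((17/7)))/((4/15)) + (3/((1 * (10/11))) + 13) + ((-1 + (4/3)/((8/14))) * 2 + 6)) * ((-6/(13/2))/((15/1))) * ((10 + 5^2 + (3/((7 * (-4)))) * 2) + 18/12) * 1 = -57.47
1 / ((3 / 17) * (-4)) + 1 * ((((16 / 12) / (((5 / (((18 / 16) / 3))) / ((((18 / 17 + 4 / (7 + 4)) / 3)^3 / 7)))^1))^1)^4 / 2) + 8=15993377527436439405489443781312751157 / 2429373801634922526625726336560802500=6.58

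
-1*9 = -9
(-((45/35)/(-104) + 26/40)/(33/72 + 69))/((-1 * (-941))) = -6963/713734385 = -0.00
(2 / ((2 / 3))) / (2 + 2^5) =0.09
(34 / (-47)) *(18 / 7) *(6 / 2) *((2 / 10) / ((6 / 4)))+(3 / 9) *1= -2027 / 4935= -0.41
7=7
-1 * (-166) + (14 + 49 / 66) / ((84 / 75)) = 47299 / 264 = 179.16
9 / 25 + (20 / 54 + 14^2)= 132793 / 675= 196.73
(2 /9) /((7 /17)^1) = 34 /63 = 0.54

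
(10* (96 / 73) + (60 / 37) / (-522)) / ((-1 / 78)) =-80327260 / 78329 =-1025.51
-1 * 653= -653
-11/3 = -3.67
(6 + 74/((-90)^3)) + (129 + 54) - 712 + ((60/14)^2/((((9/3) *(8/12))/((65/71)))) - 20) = -677914360223/1268095500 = -534.59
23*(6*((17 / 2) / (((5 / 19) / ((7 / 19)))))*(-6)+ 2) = -49036 / 5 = -9807.20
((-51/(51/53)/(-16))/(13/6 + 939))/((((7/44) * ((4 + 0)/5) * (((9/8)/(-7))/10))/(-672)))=6529600/5647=1156.30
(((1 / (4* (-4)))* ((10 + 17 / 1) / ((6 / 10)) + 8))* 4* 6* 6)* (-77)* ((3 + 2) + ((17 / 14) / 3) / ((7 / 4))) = 1344981 / 7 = 192140.14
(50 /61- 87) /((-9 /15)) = 26285 /183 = 143.63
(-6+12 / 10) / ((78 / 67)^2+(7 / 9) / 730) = -3.54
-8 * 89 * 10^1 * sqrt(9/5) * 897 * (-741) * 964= 2737278138816 * sqrt(5)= 6120739991716.68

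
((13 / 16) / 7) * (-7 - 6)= -169 / 112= -1.51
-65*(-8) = 520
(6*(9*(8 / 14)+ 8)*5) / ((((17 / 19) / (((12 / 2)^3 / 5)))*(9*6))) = 41952 / 119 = 352.54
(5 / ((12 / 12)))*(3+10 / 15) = 55 / 3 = 18.33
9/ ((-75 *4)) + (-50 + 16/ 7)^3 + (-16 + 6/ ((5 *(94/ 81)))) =-175144783783/ 1612100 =-108643.87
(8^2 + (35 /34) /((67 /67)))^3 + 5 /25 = 54042638959 /196520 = 274998.16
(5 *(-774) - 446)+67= -4249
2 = 2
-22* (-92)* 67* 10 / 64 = 84755 / 4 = 21188.75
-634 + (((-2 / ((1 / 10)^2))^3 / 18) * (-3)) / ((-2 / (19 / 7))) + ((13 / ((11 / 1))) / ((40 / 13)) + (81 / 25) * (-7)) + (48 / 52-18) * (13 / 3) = -83633739671 / 46200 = -1810254.11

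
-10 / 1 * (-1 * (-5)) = -50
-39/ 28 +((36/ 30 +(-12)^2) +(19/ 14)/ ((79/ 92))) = 1607987/ 11060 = 145.39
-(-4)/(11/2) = 8/11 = 0.73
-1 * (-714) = 714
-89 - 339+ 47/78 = -33337/78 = -427.40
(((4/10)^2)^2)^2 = 256/390625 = 0.00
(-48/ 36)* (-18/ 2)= 12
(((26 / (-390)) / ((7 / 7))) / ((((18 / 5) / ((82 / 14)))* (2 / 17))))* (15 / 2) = -3485 / 504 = -6.91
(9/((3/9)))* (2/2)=27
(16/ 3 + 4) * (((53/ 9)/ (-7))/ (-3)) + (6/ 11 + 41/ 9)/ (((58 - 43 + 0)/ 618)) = 189586/ 891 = 212.78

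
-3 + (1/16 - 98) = -1615/16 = -100.94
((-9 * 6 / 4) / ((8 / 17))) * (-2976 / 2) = 42687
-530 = -530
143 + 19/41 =143.46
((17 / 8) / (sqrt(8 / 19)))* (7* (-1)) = -22.92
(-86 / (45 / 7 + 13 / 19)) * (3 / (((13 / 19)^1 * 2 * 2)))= -7581 / 572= -13.25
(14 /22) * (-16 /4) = -28 /11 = -2.55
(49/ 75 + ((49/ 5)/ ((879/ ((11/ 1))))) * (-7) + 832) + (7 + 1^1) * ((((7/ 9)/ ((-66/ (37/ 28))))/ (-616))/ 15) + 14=3400408495789/ 4020370200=845.79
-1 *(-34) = 34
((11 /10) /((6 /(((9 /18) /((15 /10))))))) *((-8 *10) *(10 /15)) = -88 /27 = -3.26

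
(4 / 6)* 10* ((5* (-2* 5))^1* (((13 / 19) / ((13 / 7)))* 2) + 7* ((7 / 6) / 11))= -452690 / 1881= -240.66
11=11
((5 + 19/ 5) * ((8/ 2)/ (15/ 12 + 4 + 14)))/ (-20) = -16/ 175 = -0.09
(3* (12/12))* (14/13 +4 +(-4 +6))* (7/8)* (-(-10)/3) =805/13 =61.92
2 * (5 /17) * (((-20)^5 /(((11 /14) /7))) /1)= -16770053.48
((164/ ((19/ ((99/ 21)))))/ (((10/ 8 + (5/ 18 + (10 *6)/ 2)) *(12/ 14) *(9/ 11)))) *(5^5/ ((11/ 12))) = 27060000/ 4313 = 6274.06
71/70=1.01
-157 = -157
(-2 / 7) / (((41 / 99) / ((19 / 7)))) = -3762 / 2009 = -1.87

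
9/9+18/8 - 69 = -263/4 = -65.75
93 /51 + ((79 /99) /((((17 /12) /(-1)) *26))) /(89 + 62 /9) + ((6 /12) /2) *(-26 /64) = 462352851 /268537984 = 1.72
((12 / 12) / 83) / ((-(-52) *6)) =1 / 25896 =0.00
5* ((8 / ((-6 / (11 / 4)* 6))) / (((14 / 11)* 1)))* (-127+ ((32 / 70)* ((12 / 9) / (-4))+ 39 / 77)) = 402259 / 1323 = 304.05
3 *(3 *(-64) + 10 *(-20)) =-1176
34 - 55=-21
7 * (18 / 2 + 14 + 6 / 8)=665 / 4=166.25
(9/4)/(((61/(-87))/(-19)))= 60.97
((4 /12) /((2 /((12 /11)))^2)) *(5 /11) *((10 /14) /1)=300 /9317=0.03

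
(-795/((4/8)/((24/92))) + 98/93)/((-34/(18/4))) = 1327449/24242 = 54.76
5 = 5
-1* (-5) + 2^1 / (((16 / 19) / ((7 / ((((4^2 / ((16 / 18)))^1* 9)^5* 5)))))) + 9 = 62483176466053 / 4463084033280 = 14.00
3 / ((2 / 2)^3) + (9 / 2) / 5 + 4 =79 / 10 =7.90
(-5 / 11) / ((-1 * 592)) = 5 / 6512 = 0.00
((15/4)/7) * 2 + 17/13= 433/182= 2.38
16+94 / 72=623 / 36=17.31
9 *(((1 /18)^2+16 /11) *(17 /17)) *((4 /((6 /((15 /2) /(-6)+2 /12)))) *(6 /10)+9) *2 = 267023 /1188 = 224.77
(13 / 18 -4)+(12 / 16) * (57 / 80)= -7901 / 2880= -2.74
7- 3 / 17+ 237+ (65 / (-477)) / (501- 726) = 243.82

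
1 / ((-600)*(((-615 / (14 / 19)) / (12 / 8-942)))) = -0.00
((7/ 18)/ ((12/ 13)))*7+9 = 2581/ 216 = 11.95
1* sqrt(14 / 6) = sqrt(21) / 3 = 1.53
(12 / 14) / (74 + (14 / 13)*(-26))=3 / 161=0.02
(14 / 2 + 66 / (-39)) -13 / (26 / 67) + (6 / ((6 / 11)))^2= 2413 / 26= 92.81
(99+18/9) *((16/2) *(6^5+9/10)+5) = 31421201/5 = 6284240.20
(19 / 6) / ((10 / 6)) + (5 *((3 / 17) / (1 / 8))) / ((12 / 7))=1023 / 170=6.02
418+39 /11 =4637 /11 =421.55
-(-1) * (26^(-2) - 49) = -33123 / 676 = -49.00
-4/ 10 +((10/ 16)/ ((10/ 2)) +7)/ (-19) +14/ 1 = 529/ 40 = 13.22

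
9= 9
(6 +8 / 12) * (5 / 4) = 25 / 3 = 8.33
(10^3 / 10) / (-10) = -10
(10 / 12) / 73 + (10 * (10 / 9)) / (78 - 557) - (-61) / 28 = 19093073 / 8811684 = 2.17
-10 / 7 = -1.43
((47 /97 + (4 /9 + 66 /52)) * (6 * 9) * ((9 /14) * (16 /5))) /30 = 359244 /44135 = 8.14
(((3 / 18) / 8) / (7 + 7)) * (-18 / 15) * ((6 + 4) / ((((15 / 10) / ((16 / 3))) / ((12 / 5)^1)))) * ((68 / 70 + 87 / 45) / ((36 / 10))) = -0.12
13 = 13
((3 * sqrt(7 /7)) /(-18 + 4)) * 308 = -66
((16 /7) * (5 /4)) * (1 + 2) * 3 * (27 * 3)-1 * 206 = 13138 /7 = 1876.86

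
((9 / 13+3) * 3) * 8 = 1152 / 13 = 88.62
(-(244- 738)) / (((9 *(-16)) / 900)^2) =154375 / 8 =19296.88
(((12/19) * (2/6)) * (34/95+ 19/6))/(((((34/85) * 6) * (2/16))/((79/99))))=1.97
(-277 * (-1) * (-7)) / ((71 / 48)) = -93072 / 71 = -1310.87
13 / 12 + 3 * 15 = 553 / 12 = 46.08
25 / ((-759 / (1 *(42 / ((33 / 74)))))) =-25900 / 8349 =-3.10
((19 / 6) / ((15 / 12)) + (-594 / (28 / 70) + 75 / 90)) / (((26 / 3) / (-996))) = 11067801 / 65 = 170273.86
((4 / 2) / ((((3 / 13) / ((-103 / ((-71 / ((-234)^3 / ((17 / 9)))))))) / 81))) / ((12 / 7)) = -4863861642276 / 1207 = -4029711385.48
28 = 28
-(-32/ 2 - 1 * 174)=190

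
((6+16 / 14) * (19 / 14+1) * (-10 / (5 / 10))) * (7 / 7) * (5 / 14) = -41250 / 343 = -120.26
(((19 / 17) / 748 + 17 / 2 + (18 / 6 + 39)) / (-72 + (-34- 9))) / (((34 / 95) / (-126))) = 768685869 / 4971956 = 154.60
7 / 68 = 0.10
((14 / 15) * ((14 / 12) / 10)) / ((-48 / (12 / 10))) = -49 / 18000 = -0.00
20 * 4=80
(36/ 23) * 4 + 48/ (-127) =5.88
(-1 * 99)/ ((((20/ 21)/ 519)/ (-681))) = 734799681/ 20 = 36739984.05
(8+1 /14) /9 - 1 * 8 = -895 /126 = -7.10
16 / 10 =8 / 5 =1.60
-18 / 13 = -1.38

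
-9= -9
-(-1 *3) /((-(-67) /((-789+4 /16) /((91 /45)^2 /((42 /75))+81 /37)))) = -28366605 /7623662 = -3.72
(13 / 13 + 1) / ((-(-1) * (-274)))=-0.01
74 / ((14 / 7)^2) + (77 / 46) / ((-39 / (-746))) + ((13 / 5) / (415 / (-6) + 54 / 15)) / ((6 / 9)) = 178061279 / 3528798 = 50.46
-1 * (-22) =22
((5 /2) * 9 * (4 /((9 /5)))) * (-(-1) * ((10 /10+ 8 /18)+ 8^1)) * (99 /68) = 1375 /2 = 687.50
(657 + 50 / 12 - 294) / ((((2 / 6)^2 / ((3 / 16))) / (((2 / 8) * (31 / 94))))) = 614637 / 12032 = 51.08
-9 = -9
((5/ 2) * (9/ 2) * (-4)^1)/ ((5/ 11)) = -99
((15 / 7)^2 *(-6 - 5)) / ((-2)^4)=-2475 / 784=-3.16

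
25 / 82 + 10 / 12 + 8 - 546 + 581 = 44.14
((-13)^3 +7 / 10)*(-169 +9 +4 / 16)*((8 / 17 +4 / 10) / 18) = 57696801 / 3400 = 16969.65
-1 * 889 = -889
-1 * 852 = -852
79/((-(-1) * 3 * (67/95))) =7505/201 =37.34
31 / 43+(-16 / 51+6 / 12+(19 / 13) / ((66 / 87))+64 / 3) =7578782 / 313599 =24.17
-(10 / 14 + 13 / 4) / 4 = -111 / 112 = -0.99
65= 65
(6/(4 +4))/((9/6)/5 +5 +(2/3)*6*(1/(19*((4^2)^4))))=389120/2749783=0.14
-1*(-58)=58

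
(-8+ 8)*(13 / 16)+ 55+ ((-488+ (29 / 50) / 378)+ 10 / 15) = -8171071 / 18900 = -432.33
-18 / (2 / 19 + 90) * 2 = -171 / 428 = -0.40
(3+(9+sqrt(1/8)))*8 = 2*sqrt(2)+96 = 98.83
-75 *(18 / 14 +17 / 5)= -2460 / 7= -351.43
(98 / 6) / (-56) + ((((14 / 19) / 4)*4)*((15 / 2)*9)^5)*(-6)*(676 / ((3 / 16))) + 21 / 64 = -81478833508799867 / 3648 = -22335206553947.33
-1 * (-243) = 243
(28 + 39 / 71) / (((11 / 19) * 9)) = 38513 / 7029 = 5.48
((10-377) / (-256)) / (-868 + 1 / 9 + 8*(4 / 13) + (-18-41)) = -42939 / 27688448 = -0.00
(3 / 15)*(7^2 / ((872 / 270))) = 1323 / 436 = 3.03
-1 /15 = -0.07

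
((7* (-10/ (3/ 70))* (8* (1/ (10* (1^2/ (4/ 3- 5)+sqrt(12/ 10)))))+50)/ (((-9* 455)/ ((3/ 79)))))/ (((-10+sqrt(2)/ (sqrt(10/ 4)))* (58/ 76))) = 950* (-4357+33* sqrt(30))/ (1876329* (-15+11* sqrt(30))* (25- sqrt(5))) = -0.00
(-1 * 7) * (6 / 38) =-21 / 19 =-1.11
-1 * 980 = -980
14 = 14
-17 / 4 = -4.25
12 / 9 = 4 / 3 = 1.33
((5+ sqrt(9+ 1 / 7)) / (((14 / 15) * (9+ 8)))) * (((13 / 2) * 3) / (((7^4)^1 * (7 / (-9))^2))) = 94770 * sqrt(7) / 98001617+ 236925 / 56000924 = 0.01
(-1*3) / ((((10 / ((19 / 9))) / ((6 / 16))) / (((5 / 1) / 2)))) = -19 / 32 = -0.59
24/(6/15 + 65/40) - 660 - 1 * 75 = -19525/27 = -723.15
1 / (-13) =-1 / 13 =-0.08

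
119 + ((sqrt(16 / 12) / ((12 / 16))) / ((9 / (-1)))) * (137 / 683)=119-1096 * sqrt(3) / 55323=118.97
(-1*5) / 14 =-5 / 14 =-0.36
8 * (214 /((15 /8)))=13696 /15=913.07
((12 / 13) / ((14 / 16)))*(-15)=-1440 / 91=-15.82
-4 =-4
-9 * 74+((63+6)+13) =-584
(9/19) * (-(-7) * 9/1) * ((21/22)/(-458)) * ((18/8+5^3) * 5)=-30303315/765776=-39.57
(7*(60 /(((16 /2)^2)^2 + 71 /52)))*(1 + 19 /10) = 728 /2449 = 0.30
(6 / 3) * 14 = 28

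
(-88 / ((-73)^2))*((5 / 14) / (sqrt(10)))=-22*sqrt(10) / 37303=-0.00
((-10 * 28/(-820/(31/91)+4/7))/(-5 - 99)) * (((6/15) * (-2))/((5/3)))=1519/2828670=0.00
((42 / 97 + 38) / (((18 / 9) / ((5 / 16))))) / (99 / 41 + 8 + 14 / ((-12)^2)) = 0.57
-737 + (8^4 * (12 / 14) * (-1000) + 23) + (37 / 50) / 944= -1160223105341 / 330400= -3511571.14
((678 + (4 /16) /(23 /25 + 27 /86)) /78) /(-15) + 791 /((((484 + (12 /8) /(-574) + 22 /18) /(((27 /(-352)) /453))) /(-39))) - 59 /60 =-12344904825385081 /7953020908537320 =-1.55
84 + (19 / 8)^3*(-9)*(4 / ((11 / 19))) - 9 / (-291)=-748.99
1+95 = 96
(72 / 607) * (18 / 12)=108 / 607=0.18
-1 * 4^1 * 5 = -20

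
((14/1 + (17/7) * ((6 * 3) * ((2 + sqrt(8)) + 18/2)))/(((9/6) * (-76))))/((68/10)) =-4330/6783-15 * sqrt(2)/133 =-0.80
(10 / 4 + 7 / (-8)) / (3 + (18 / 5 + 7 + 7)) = 65 / 824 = 0.08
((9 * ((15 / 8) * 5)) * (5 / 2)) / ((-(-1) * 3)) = 1125 / 16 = 70.31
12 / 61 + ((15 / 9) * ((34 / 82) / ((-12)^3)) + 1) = 1.20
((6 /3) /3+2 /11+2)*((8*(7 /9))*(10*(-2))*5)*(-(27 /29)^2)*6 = 85276800 /9251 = 9218.12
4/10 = 2/5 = 0.40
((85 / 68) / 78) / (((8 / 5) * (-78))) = -25 / 194688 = -0.00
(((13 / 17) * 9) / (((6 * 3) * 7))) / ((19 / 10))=65 / 2261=0.03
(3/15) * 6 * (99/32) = 297/80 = 3.71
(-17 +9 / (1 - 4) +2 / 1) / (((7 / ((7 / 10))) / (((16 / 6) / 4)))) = -1.20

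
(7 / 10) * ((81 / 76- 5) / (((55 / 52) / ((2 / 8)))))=-27209 / 41800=-0.65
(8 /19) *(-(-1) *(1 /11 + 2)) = 184 /209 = 0.88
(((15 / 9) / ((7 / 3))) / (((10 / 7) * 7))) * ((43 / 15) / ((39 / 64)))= 1376 / 4095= 0.34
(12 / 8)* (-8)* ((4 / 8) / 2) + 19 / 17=-32 / 17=-1.88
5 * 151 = 755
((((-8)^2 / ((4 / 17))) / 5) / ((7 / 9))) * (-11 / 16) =-1683 / 35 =-48.09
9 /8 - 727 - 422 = -9183 /8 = -1147.88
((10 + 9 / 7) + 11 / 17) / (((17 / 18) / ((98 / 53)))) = 357840 / 15317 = 23.36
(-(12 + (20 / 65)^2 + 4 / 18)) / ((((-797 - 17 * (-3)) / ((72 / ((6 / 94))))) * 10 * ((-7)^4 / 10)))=3521992 / 454055511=0.01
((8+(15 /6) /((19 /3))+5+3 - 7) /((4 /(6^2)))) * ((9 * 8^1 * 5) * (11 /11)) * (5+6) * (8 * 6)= 305363520 /19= 16071764.21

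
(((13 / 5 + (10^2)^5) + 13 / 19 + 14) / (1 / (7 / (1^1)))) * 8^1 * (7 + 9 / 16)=402325000695387 / 95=4235000007319.86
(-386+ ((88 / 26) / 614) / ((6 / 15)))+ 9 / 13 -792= -1177.29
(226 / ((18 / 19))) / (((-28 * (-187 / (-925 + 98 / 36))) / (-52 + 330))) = -4954286233 / 424116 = -11681.44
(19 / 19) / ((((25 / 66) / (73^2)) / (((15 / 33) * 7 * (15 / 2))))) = 335727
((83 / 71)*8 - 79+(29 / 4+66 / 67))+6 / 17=-19751403 / 323476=-61.06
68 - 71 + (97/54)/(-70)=-11437/3780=-3.03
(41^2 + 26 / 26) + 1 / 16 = 26913 / 16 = 1682.06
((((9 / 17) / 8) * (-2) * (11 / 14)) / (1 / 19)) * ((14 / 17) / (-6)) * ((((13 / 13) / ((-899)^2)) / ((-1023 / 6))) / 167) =-57 / 4836769403012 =-0.00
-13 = -13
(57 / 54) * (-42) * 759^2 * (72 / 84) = -21891078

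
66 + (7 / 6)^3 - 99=-6785 / 216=-31.41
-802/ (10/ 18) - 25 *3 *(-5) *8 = 1556.40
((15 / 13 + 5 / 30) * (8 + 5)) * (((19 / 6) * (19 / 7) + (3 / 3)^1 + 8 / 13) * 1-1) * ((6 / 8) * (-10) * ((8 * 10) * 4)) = -103597400 / 273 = -379477.66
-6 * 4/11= -24/11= -2.18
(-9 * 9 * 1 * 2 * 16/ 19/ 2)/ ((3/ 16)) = -6912/ 19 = -363.79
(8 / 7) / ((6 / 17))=68 / 21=3.24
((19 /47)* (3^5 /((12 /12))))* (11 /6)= 16929 /94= 180.10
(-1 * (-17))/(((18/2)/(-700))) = -11900/9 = -1322.22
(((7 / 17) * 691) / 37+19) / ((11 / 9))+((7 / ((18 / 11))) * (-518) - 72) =-141109301 / 62271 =-2266.05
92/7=13.14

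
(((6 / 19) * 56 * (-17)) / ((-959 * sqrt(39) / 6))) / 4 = 408 * sqrt(39) / 33839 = 0.08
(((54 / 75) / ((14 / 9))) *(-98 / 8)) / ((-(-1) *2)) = -567 / 200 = -2.84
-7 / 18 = -0.39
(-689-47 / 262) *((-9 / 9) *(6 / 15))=36113 / 131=275.67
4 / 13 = 0.31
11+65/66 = 791/66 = 11.98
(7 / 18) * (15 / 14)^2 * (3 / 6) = 25 / 112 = 0.22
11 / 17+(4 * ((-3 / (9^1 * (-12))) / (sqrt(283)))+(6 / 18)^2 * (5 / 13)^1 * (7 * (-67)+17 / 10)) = -76867 / 3978+sqrt(283) / 2547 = -19.32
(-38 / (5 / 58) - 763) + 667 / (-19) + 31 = -114751 / 95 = -1207.91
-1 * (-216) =216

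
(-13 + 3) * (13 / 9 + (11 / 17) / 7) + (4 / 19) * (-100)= -741140 / 20349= -36.42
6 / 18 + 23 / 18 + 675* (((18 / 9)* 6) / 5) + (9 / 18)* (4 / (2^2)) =14599 / 9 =1622.11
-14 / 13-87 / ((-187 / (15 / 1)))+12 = 43519 / 2431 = 17.90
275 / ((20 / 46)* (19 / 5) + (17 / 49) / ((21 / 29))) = 6508425 / 50441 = 129.03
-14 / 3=-4.67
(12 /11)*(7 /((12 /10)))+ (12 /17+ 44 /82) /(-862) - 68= -61.64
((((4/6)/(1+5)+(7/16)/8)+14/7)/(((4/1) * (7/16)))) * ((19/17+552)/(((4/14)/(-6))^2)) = 164223395/544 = 301881.24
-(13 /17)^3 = -2197 /4913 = -0.45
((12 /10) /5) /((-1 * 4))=-3 /50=-0.06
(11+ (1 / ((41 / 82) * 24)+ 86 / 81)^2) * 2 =1292377 / 52488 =24.62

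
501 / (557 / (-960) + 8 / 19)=-3147.86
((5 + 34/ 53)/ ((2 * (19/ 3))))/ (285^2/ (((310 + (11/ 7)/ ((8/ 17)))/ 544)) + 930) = 1748851/ 557376091060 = 0.00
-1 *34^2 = -1156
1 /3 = 0.33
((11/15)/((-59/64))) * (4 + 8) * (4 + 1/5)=-59136/1475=-40.09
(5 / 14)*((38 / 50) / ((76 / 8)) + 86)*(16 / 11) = 17216 / 385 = 44.72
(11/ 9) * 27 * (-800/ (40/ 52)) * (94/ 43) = -3226080/ 43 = -75025.12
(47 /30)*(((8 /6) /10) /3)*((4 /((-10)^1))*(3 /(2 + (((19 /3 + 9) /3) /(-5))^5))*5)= -38545875 /81546637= -0.47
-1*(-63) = 63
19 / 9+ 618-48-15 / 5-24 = 4906 / 9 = 545.11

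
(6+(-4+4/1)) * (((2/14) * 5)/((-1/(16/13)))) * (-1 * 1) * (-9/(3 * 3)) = -480/91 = -5.27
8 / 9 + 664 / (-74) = -2692 / 333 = -8.08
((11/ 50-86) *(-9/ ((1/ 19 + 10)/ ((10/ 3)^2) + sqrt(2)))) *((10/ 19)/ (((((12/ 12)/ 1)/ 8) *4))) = -2654204760/ 4265039 + 2933676000 *sqrt(2)/ 4265039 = 350.44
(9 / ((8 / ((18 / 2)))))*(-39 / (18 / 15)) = -5265 / 16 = -329.06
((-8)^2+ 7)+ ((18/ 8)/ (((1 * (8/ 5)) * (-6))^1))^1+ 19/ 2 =5137/ 64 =80.27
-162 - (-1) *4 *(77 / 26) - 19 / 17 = -33431 / 221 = -151.27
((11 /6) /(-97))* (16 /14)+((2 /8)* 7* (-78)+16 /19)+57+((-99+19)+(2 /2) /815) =-10010359769 /63085890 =-158.68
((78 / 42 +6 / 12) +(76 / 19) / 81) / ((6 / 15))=13645 / 2268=6.02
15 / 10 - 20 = -37 / 2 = -18.50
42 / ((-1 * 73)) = -42 / 73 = -0.58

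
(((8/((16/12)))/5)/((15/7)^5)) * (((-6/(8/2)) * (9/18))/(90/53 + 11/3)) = -890771/239906250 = -0.00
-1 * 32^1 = -32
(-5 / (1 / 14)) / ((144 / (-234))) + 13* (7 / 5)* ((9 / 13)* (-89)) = -1007.65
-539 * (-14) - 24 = 7522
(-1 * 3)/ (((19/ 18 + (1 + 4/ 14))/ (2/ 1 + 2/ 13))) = -10584/ 3835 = -2.76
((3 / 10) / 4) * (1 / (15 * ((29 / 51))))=51 / 5800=0.01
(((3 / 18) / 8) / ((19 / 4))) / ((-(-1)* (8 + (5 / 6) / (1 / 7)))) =0.00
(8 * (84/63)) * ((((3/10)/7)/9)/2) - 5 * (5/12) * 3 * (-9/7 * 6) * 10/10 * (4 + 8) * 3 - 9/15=546569/315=1735.14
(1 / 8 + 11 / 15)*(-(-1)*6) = 103 / 20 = 5.15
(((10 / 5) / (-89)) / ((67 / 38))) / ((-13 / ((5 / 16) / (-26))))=-95 / 8061976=-0.00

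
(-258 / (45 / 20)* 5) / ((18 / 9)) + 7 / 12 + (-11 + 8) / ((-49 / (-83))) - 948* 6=-3515749 / 588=-5979.16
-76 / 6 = -38 / 3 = -12.67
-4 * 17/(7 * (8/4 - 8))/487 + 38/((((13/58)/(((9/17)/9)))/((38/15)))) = 285548138/11300835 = 25.27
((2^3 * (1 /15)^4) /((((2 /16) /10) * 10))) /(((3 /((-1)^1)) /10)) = -128 /30375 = -0.00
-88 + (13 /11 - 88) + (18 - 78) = -2583 /11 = -234.82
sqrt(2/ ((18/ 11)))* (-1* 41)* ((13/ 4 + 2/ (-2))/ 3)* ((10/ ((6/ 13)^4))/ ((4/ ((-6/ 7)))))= 5855005* sqrt(11)/ 12096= 1605.39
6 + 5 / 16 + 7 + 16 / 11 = 2599 / 176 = 14.77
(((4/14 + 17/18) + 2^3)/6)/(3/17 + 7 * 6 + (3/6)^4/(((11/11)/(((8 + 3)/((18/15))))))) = 158168/4395321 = 0.04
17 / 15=1.13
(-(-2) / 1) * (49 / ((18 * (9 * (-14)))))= -7 / 162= -0.04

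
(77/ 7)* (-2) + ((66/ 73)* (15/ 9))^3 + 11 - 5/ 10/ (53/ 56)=-167146387/ 20617901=-8.11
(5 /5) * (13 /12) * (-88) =-286 /3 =-95.33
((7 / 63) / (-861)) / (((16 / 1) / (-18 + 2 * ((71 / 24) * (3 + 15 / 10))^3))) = -1069637 / 28213248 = -0.04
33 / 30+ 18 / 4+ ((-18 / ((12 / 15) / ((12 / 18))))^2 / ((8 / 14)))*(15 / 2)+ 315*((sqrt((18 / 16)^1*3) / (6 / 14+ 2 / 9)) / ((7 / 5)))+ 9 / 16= 42525*sqrt(6) / 164+ 236743 / 80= 3594.44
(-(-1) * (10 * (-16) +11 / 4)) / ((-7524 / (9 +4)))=8177 / 30096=0.27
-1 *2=-2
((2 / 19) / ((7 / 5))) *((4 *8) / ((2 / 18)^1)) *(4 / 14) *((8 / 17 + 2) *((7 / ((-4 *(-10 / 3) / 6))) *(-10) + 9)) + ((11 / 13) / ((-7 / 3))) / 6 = -20221153 / 58786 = -343.98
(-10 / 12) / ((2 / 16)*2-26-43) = 2 / 165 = 0.01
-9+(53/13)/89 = -10360/1157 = -8.95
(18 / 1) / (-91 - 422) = -2 / 57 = -0.04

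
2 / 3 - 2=-4 / 3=-1.33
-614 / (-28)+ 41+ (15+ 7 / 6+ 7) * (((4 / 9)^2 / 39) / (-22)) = 91833823 / 1459458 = 62.92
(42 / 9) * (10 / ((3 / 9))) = 140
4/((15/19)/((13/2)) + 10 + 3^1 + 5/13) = 247/834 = 0.30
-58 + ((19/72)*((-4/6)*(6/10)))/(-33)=-344501/5940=-58.00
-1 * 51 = -51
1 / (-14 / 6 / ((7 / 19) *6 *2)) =-36 / 19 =-1.89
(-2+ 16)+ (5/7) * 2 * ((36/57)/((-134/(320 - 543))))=138134/8911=15.50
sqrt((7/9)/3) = sqrt(21)/9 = 0.51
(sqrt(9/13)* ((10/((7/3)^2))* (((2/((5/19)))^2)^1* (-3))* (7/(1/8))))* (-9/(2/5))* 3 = 25264224* sqrt(13)/91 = 1001005.00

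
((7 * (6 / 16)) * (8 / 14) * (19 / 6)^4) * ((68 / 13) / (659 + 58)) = 1.10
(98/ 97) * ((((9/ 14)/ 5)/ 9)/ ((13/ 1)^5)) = 7/ 180077105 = 0.00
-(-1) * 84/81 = 28/27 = 1.04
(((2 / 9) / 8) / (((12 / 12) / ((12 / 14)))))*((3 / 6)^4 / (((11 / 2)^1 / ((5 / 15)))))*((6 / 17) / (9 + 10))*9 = 3 / 198968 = 0.00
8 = 8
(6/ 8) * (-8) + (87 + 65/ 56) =4601/ 56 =82.16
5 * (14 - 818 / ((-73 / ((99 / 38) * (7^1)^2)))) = 10017385 / 1387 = 7222.34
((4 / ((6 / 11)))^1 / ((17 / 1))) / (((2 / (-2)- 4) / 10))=-44 / 51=-0.86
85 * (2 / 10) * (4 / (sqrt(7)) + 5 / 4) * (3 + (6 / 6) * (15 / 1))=765 / 2 + 1224 * sqrt(7) / 7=845.13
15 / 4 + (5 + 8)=67 / 4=16.75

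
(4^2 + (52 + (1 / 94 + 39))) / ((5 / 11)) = 110649 / 470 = 235.42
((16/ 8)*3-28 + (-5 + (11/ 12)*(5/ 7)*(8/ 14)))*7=-3914/ 21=-186.38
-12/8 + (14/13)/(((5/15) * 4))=-9/13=-0.69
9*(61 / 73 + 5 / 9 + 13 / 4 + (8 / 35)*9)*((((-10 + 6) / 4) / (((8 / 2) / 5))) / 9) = -616111 / 73584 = -8.37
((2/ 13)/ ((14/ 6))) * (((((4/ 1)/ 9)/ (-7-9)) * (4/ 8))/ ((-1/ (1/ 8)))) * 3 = 1/ 2912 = 0.00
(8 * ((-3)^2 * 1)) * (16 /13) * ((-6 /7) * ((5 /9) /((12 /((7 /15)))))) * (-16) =1024 /39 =26.26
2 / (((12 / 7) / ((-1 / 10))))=-7 / 60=-0.12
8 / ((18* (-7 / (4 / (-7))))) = 0.04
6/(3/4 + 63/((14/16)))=8/97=0.08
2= 2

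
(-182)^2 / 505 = 33124 / 505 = 65.59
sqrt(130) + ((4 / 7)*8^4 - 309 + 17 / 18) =sqrt(130) + 256097 / 126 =2043.92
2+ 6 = 8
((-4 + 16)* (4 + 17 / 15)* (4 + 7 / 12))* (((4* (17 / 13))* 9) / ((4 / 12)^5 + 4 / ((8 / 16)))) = 41987484 / 25285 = 1660.57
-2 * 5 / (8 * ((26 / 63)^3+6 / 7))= -1250235 / 927608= -1.35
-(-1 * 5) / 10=1 / 2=0.50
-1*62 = -62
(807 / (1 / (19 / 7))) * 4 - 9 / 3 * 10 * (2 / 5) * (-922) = 138780 / 7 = 19825.71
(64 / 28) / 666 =0.00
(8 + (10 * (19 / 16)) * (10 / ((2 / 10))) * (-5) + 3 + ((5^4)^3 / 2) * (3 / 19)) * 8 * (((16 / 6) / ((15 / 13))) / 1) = 356304963.61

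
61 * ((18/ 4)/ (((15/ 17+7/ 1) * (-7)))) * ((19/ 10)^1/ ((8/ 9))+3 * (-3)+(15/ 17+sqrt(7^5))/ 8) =5041467/ 150080 - 65331 * sqrt(7)/ 2144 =-47.03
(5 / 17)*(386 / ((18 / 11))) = 10615 / 153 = 69.38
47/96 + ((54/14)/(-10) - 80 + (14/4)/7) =-79.40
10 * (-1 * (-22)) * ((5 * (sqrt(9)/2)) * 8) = 13200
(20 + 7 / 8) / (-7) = -167 / 56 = -2.98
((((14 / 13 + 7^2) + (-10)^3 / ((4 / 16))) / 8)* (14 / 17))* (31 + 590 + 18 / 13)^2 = -23530677555483 / 149396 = -157505405.47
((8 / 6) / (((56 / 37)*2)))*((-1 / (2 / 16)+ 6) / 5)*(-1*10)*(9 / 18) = 37 / 42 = 0.88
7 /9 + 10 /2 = 52 /9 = 5.78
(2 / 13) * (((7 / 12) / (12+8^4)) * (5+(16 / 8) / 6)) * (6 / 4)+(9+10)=19.00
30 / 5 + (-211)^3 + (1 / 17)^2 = -2714844324 / 289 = -9393925.00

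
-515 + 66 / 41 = -21049 / 41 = -513.39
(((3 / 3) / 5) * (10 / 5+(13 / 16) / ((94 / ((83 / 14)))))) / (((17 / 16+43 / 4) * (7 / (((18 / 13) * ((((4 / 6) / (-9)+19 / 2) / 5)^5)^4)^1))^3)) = 12139972141654305222282593623981654132345020275924618183686927743745334777907847916124947143140995399048379994135325525301333049671659528286189925686017459139478448399 / 1360121480584953250770572030215782219971800766919164813482792702897984543803556626373030042477500000000000000000000000000000000000000000000000000000000000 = 8925652829505.51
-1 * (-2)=2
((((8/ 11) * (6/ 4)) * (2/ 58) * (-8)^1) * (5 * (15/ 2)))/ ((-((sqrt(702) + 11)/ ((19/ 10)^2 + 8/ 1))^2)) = 9984050847/ 2692048975 - 72787734 * sqrt(78)/ 244731725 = 1.08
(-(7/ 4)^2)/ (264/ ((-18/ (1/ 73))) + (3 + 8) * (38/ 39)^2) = -5440617/ 18195584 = -0.30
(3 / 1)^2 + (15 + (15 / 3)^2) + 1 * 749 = 798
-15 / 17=-0.88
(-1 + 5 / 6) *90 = -15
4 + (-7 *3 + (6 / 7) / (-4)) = -241 / 14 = -17.21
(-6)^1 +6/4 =-9/2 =-4.50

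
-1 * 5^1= -5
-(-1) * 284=284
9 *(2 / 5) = 18 / 5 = 3.60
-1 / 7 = -0.14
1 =1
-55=-55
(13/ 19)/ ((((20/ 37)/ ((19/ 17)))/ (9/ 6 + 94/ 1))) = 91871/ 680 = 135.10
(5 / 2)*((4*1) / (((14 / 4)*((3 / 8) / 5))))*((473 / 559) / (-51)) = -8800 / 13923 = -0.63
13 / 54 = 0.24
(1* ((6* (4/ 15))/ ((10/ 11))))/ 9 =44/ 225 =0.20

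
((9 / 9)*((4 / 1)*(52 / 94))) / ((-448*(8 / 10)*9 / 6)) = -65 / 15792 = -0.00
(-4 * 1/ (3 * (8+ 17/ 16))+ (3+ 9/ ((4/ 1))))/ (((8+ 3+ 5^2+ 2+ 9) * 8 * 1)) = 8879/ 654240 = 0.01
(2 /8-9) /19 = -35 /76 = -0.46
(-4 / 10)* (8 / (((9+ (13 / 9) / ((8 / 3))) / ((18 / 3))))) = -2304 / 1145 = -2.01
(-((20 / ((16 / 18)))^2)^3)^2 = 68952523554931640625 / 4096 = 16834112196028232.57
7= 7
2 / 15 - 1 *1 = -13 / 15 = -0.87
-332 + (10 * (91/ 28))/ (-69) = -45881/ 138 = -332.47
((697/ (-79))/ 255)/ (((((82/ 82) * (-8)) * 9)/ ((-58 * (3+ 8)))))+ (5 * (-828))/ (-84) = 14626147/ 298620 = 48.98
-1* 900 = -900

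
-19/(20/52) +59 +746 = 3778/5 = 755.60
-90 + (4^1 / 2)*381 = 672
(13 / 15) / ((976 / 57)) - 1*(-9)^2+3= -380393 / 4880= -77.95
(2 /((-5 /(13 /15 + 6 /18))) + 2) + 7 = 8.52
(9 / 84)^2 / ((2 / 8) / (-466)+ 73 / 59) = 123723 / 13329274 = 0.01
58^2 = 3364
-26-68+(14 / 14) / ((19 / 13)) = -1773 / 19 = -93.32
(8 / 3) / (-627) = -8 / 1881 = -0.00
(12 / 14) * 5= 30 / 7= 4.29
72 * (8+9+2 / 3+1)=1344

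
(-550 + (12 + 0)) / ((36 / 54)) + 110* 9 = 183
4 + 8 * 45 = 364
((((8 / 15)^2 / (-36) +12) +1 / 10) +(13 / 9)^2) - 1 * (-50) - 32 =43441 / 1350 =32.18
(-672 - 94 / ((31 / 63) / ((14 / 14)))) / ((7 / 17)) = -64974 / 31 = -2095.94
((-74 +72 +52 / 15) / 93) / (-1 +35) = 11 / 23715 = 0.00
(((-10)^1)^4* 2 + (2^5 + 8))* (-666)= -13346640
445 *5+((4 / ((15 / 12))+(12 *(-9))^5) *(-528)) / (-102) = -6465043347387 / 85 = -76059333498.67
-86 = -86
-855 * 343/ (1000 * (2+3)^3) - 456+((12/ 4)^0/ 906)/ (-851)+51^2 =20649987455041/ 9637575000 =2142.65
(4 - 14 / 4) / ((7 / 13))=13 / 14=0.93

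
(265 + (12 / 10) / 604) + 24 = 436393 / 1510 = 289.00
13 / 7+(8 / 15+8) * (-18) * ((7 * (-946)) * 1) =35599937 / 35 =1017141.06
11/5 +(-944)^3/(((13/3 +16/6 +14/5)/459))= -9653141605861/245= -39400577983.11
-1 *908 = -908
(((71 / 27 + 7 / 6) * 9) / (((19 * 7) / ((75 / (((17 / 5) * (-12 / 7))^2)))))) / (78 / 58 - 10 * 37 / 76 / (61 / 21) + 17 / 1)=226653125 / 6661597968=0.03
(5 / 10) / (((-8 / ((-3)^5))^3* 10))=14348907 / 10240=1401.26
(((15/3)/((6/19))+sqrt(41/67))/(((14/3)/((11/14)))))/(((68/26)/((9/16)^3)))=312741 * sqrt(2747)/1828814848+9903465/54591488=0.19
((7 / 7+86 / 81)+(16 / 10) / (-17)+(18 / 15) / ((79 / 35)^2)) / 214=94667777 / 9195426990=0.01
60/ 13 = 4.62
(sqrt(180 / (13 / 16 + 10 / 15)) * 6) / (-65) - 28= -29.02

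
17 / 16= 1.06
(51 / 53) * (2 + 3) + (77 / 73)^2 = 1673132 / 282437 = 5.92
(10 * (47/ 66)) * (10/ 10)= 7.12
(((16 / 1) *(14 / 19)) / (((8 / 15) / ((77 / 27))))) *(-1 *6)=-21560 / 57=-378.25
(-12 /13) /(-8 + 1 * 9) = -12 /13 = -0.92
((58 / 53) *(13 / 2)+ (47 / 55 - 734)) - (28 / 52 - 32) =-694.57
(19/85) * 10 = 38/17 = 2.24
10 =10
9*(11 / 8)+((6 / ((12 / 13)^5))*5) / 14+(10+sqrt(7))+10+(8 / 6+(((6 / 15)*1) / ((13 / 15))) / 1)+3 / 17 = sqrt(7)+4817407981 / 128314368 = 40.19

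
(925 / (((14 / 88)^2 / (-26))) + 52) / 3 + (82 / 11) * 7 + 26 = -512014352 / 1617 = -316644.62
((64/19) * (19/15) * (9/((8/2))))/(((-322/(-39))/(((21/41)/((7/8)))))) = 22464/33005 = 0.68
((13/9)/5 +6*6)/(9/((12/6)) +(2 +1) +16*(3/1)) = 3266/4995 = 0.65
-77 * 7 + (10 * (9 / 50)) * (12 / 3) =-2659 / 5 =-531.80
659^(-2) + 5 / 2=2.50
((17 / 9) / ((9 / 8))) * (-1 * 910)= -123760 / 81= -1527.90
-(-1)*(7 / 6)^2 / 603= 49 / 21708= 0.00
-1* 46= -46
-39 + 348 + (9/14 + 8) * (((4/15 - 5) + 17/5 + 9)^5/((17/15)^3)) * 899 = 87517560682367/619038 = 141376717.88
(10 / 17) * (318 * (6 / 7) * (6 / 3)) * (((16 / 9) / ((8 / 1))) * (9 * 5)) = 3206.72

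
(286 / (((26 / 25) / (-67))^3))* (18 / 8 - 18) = 1204400650.66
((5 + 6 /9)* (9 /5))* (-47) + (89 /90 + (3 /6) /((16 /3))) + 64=-596617 /1440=-414.32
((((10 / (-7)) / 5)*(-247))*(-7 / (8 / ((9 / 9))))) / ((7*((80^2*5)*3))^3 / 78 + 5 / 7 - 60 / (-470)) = -1056419 / 66559868928000014404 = -0.00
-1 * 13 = -13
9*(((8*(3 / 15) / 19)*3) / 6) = 36 / 95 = 0.38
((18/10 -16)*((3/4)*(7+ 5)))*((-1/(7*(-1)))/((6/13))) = -2769/70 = -39.56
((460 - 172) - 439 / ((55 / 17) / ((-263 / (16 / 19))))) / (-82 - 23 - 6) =-37546051 / 97680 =-384.38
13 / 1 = 13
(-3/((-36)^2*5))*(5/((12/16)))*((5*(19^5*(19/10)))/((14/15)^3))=-5880735125/65856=-89296.88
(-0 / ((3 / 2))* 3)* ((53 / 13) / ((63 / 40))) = 0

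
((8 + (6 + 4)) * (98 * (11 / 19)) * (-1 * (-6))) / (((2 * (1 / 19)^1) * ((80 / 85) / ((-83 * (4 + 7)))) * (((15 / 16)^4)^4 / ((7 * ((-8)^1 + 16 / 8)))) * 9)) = 540127427209918685867147264 / 729823150634765625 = 740079876.53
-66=-66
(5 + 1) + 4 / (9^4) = 39370 / 6561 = 6.00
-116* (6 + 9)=-1740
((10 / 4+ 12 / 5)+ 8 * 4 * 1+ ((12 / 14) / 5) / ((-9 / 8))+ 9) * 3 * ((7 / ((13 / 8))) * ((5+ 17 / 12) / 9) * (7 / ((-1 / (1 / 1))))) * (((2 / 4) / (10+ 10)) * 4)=-398321 / 1350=-295.05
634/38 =317/19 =16.68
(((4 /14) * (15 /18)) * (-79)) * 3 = -395 /7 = -56.43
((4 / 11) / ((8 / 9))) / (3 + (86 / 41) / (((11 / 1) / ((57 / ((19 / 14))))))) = 123 / 3310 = 0.04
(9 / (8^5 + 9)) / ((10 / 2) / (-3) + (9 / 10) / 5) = -1350 / 7309271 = -0.00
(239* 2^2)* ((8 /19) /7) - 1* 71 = -1795 /133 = -13.50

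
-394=-394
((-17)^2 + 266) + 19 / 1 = 574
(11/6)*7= 77/6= 12.83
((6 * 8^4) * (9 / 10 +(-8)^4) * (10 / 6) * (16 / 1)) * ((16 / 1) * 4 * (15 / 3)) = 859182202880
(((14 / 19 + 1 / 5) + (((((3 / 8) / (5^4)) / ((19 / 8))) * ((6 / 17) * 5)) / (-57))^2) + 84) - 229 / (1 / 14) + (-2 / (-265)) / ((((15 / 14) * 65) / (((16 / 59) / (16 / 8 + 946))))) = -53085469658340529515379 / 17008777770032953125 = -3121.06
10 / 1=10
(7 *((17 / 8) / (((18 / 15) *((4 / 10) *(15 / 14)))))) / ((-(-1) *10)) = 833 / 288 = 2.89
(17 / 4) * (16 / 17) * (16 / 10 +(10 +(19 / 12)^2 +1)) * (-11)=-119647 / 180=-664.71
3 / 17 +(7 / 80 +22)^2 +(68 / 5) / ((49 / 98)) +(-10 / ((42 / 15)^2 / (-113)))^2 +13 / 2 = 5563116979873 / 261228800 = 21295.96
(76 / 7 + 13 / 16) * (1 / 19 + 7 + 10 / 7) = 184287 / 1862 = 98.97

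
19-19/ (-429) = 8170/ 429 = 19.04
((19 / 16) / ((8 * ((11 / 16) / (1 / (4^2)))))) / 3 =19 / 4224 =0.00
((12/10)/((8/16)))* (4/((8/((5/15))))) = 2/5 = 0.40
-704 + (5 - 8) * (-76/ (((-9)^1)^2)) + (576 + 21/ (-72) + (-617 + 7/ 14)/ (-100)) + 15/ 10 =-79523/ 675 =-117.81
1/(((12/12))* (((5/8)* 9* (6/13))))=0.39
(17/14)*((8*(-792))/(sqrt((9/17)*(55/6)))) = -1632*sqrt(5610)/35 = -3492.48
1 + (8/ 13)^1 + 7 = 112/ 13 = 8.62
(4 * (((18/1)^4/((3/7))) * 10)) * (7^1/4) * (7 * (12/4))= 360067680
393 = 393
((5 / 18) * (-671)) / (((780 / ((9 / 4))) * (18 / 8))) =-671 / 2808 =-0.24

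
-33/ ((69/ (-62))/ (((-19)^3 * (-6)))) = 28067028/ 23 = 1220305.57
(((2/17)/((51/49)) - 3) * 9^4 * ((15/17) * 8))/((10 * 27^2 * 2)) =-45054/4913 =-9.17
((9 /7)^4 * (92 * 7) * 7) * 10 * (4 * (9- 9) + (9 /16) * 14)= 6790635 /7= 970090.71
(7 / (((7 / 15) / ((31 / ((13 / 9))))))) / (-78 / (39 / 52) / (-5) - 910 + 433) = -20925 / 29653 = -0.71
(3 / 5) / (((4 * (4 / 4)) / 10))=3 / 2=1.50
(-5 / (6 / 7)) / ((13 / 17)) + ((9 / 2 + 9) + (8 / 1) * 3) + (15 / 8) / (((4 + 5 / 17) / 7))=749975 / 22776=32.93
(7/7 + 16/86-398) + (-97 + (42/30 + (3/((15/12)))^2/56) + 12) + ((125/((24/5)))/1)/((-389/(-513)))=-445.97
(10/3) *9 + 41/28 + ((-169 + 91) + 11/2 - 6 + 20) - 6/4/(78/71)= -28.40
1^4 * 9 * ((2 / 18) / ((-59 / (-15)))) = 15 / 59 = 0.25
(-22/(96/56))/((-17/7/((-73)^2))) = 28160.11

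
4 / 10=2 / 5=0.40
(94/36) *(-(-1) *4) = 94/9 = 10.44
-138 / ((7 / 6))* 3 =-354.86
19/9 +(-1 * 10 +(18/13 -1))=-878/117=-7.50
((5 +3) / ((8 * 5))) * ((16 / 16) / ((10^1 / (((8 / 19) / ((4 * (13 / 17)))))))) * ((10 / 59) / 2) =17 / 72865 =0.00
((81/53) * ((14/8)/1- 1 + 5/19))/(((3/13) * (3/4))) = 9009/1007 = 8.95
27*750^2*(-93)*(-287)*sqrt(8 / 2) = 810739125000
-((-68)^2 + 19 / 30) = -138739 / 30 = -4624.63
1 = 1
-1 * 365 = -365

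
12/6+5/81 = 167/81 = 2.06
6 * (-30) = -180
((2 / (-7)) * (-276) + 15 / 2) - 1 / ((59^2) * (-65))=273554399 / 3167710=86.36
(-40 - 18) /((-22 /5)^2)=-725 /242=-3.00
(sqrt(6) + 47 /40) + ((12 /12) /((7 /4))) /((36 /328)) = sqrt(6) + 16081 /2520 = 8.83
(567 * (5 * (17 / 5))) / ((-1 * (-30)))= 3213 / 10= 321.30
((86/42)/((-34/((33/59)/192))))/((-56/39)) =6149/50326528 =0.00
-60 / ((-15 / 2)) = 8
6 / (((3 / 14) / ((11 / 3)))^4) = 1124897312 / 2187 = 514356.34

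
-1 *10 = -10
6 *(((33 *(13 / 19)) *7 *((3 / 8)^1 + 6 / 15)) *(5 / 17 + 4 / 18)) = 2451449 / 6460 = 379.48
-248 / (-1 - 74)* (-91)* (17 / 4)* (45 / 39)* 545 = -804202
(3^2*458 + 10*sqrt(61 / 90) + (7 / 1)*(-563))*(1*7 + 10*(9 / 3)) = 37*sqrt(610) / 3 + 6697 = 7001.61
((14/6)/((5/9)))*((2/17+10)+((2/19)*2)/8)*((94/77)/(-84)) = -307991/497420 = -0.62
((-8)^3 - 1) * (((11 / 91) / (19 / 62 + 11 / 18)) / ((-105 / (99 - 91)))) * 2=524799 / 50960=10.30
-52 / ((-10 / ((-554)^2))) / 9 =7979816 / 45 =177329.24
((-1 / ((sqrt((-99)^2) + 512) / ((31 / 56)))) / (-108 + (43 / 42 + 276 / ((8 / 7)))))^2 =8649 / 190677433960000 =0.00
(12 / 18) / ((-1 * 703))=-2 / 2109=-0.00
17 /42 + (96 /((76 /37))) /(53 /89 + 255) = 2666737 /4538226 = 0.59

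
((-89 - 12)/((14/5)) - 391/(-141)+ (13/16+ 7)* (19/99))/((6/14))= -74.20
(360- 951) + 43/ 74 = -43691/ 74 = -590.42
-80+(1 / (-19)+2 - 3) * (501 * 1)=-11540 / 19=-607.37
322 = 322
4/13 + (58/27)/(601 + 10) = 5134/16497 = 0.31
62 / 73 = 0.85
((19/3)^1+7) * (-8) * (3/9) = -320/9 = -35.56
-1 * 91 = -91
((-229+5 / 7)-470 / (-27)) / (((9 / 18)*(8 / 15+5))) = -398560 / 5229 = -76.22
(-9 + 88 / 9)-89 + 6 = -740 / 9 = -82.22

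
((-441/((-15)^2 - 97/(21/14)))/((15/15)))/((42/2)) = -63/481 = -0.13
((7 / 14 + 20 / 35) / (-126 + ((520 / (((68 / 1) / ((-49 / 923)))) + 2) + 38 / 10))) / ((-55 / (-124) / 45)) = -5612550 / 6227221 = -0.90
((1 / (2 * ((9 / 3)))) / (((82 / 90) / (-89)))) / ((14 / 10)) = -11.63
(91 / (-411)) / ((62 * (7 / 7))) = -91 / 25482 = -0.00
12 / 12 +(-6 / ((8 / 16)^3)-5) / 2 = -51 / 2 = -25.50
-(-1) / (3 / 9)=3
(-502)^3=-126506008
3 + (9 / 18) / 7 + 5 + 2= 141 / 14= 10.07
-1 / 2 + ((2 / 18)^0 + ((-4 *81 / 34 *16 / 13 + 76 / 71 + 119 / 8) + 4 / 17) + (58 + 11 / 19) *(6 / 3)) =122.11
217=217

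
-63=-63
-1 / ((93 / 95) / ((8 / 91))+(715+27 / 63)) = -5320 / 3865321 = -0.00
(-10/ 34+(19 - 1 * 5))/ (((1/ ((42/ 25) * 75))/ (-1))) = -29358/ 17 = -1726.94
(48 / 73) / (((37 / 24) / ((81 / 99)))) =10368 / 29711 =0.35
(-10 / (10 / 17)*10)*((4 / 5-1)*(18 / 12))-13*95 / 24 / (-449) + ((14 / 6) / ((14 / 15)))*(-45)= -661489 / 10776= -61.39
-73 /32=-2.28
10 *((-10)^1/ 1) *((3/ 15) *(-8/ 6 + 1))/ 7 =20/ 21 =0.95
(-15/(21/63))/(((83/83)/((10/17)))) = -450/17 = -26.47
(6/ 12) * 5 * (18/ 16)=45/ 16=2.81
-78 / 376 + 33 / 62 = 1893 / 5828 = 0.32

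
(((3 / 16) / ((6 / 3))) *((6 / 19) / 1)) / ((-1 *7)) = -0.00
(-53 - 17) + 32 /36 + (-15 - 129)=-1918 /9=-213.11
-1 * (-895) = 895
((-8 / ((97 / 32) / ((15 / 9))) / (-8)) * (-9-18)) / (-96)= 15 / 97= 0.15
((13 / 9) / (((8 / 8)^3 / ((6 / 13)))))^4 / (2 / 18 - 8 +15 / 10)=-32 / 1035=-0.03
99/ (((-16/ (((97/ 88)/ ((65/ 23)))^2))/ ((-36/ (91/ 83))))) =33462798003/ 1082681600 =30.91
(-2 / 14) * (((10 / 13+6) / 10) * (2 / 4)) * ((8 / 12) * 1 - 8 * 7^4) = 1267684 / 1365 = 928.71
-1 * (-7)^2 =-49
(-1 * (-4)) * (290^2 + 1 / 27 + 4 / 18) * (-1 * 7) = -63579796 / 27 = -2354807.26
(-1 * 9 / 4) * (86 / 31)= -387 / 62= -6.24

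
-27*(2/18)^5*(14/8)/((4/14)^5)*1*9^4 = -352947/128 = -2757.40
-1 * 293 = -293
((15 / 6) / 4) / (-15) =-1 / 24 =-0.04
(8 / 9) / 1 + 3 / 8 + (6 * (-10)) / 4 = -989 / 72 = -13.74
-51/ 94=-0.54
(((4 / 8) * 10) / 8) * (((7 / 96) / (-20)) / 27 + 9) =466553 / 82944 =5.62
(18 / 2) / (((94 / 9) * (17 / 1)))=81 / 1598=0.05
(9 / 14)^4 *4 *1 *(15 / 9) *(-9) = -98415 / 9604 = -10.25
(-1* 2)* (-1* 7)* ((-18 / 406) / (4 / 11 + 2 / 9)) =-891 / 841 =-1.06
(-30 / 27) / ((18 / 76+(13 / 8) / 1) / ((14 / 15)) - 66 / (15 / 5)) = 21280 / 383139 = 0.06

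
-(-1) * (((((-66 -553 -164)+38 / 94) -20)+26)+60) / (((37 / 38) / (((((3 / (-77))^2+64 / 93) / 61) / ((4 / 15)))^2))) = -289209376006537750 / 218597675951766419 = -1.32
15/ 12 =5/ 4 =1.25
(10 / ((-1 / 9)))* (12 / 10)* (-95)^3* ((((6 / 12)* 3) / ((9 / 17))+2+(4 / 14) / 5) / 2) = 1584943425 / 7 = 226420489.29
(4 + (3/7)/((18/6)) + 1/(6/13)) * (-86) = -11395/21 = -542.62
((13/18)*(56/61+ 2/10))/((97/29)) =128557/532530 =0.24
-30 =-30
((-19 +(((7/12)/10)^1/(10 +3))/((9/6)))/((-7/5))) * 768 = 2844992/273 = 10421.22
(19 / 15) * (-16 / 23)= -304 / 345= -0.88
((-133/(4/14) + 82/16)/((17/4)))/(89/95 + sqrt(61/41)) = 1276730365/7675976 - 33239075*sqrt(2501)/7675976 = -50.23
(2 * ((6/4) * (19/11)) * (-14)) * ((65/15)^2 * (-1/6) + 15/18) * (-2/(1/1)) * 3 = -999.52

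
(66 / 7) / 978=11 / 1141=0.01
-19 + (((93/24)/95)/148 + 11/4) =-1827769/112480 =-16.25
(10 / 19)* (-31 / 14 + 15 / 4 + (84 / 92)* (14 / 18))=21695 / 18354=1.18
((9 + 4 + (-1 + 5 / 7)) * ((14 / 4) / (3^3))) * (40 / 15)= 356 / 81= 4.40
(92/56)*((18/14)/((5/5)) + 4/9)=2507/882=2.84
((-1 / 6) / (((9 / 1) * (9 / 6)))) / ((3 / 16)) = -16 / 243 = -0.07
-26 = -26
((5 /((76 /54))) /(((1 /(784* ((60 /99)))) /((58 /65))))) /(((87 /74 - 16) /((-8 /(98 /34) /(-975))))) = -56036352 /193735685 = -0.29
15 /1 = 15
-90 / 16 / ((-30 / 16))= 3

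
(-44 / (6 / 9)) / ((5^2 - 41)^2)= -33 / 128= -0.26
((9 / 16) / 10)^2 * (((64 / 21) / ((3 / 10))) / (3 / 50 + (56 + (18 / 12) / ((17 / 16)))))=765 / 1367828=0.00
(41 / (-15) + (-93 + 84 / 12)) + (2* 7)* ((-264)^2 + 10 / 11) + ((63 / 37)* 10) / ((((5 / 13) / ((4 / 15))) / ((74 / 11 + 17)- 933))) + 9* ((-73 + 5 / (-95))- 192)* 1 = 111650776961 / 115995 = 962548.19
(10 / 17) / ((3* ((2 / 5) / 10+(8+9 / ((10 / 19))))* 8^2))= 125 / 1025712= 0.00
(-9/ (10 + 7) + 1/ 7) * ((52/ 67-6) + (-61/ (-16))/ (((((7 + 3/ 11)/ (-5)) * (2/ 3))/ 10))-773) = 316.02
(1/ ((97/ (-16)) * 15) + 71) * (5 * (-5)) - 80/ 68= -8785385/ 4947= -1775.90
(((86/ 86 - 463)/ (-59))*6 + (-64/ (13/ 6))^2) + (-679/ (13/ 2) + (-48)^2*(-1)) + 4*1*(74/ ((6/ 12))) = -8943566/ 9971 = -896.96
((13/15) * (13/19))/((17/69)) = 3887/1615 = 2.41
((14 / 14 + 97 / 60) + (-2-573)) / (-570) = 34343 / 34200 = 1.00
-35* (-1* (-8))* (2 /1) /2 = -280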